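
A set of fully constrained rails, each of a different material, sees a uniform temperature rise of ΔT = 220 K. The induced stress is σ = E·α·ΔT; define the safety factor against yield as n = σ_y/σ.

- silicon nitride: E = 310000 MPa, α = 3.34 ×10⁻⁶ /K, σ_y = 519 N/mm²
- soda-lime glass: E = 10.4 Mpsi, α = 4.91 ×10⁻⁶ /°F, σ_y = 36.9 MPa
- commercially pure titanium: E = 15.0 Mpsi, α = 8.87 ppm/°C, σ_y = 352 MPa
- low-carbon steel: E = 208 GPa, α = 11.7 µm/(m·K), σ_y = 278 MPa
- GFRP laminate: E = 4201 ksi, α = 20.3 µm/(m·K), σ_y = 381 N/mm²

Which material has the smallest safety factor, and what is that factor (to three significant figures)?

With everything in SI (GPa, ×10⁻⁶/K, MPa):
  silicon nitride: E = 310.0, α = 3.34, σ_y = 519.0 → σ = 228 MPa, n = 2.28
  soda-lime glass: E = 71.71, α = 8.84, σ_y = 36.90 → σ = 139 MPa, n = 0.265
  commercially pure titanium: E = 103.4, α = 8.87, σ_y = 352.0 → σ = 202 MPa, n = 1.74
  low-carbon steel: E = 208.0, α = 11.7, σ_y = 278.0 → σ = 535 MPa, n = 0.519
  GFRP laminate: E = 28.96, α = 20.3, σ_y = 381.0 → σ = 129 MPa, n = 2.95
Smallest n: soda-lime glass with n = 0.265.

soda-lime glass, n = 0.265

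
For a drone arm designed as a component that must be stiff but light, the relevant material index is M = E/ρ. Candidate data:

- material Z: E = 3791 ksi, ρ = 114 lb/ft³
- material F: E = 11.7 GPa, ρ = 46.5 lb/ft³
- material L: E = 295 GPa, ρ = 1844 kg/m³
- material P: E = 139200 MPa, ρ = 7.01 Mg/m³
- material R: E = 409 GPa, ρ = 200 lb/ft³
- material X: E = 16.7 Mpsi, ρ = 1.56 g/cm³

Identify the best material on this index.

In SI units:
  material Z: E = 26.14 GPa, ρ = 1826 kg/m³
  material F: E = 11.70 GPa, ρ = 744.9 kg/m³
  material L: E = 295.0 GPa, ρ = 1844 kg/m³
  material P: E = 139.2 GPa, ρ = 7010 kg/m³
  material R: E = 409.0 GPa, ρ = 3204 kg/m³
  material X: E = 115.1 GPa, ρ = 1560 kg/m³
  material L: M = 160 MN·m/kg
  material R: M = 128 MN·m/kg
  material X: M = 73.8 MN·m/kg
  material P: M = 19.9 MN·m/kg
  material F: M = 15.7 MN·m/kg
  material Z: M = 14.3 MN·m/kg
The maximum is for material L.

material L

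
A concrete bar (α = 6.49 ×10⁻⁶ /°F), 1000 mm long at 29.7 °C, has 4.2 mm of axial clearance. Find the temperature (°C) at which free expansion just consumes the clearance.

α = 6.49×10⁻⁶/°F × 9/5 = 11.7×10⁻⁶/K.
α·L₀·ΔT = 4.2 mm ⇒ ΔT = 4.2 / (11.7×10⁻⁶ × 1000.0) = 359.5 K.
T = 29.7 + 359.5 = 389.2 °C.

389 °C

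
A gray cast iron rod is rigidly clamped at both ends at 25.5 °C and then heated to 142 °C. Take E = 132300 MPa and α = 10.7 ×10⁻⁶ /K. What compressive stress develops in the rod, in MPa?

165 MPa

E = 132300 MPa = 132.3 GPa.
ΔT = 116.5 K. Constrained thermal stress σ = E·α·ΔT = 132.3×10³ MPa × 10.7×10⁻⁶ × 116.5 = 165 MPa (compressive).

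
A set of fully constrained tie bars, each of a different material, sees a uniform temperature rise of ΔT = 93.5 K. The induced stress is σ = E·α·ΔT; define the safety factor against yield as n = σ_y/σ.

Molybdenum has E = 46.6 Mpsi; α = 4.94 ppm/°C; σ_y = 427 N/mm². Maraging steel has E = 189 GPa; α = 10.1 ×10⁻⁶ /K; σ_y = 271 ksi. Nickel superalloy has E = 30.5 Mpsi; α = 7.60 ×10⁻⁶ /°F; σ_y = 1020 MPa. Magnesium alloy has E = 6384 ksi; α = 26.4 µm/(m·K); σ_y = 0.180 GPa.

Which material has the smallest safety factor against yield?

magnesium alloy

Converting E to GPa, α to ×10⁻⁶/K, σ_y to MPa, then σ and n for each:
  molybdenum: E = 321.3, α = 4.94, σ_y = 427.0 → σ = 148 MPa, n = 2.88
  maraging steel: E = 189.0, α = 10.1, σ_y = 1868 → σ = 178 MPa, n = 10.5
  nickel superalloy: E = 210.3, α = 13.7, σ_y = 1020 → σ = 269 MPa, n = 3.79
  magnesium alloy: E = 44.02, α = 26.4, σ_y = 180.0 → σ = 109 MPa, n = 1.66
The minimum is magnesium alloy at n = 1.66.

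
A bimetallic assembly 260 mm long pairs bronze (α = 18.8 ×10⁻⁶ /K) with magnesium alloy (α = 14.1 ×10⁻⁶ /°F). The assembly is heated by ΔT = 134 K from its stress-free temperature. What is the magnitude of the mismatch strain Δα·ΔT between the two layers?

8.82×10⁻⁴

magnesium alloy: α = 14.1×10⁻⁶/°F × 9/5 = 25.4×10⁻⁶/K.
Δα = |18.8 − 25.4|×10⁻⁶/K = 6.58×10⁻⁶/K.
Mismatch strain = Δα·ΔT = 6.58×10⁻⁶ × 134.0 = 8.82×10⁻⁴.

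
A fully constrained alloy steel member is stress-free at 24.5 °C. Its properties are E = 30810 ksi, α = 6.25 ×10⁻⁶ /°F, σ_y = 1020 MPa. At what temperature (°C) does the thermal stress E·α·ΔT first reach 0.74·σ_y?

340 °C

E = 30810 ksi = 212.4 GPa.
α = 6.25×10⁻⁶/°F × 9/5 = 11.2×10⁻⁶/K.
E·α·ΔT = 754.8 MPa ⇒ ΔT = 754.8 / (212.4×10³ × 11.2×10⁻⁶) = 315.8 K.
T = 24.5 + 315.8 = 340.3 °C.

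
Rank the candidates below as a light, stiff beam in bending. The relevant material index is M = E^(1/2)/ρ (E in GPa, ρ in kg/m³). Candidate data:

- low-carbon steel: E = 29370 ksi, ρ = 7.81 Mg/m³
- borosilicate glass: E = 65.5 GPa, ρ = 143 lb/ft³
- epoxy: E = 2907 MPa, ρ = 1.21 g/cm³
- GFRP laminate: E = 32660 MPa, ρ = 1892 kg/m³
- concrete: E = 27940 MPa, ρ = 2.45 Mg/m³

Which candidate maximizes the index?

borosilicate glass

After converting to SI:
  low-carbon steel: E = 202.5 GPa, ρ = 7810 kg/m³
  borosilicate glass: E = 65.50 GPa, ρ = 2291 kg/m³
  epoxy: E = 2.907 GPa, ρ = 1210 kg/m³
  GFRP laminate: E = 32.66 GPa, ρ = 1892 kg/m³
  concrete: E = 27.94 GPa, ρ = 2450 kg/m³
  borosilicate glass: M = 3.53×10⁻³
  GFRP laminate: M = 3.02×10⁻³
  concrete: M = 2.16×10⁻³
  low-carbon steel: M = 1.82×10⁻³
  epoxy: M = 1.41×10⁻³
Borosilicate glass ranks first.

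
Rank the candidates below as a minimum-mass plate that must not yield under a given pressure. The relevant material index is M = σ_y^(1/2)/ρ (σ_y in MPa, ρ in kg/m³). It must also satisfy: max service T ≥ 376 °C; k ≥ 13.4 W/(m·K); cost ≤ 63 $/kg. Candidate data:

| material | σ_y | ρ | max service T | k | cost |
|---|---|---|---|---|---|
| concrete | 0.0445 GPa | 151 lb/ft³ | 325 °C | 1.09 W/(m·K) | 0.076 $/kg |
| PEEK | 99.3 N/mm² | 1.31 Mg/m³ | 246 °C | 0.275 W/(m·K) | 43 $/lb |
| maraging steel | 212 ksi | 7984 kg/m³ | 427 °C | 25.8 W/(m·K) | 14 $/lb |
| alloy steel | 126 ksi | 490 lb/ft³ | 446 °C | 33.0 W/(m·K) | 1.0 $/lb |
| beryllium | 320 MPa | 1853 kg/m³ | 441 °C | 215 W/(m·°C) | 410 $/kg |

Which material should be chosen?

maraging steel

Screen on constraints: max service T ≥ 376 °C; k ≥ 13.4 W/(m·K); cost ≤ 63 $/kg. Survivors: maraging steel, alloy steel.
After converting to SI:
  maraging steel: σ_y = 1462 MPa, ρ = 7984 kg/m³
  alloy steel: σ_y = 868.7 MPa, ρ = 7849 kg/m³
  maraging steel: M = 4.79×10⁻³
  alloy steel: M = 3.76×10⁻³
Highest index: maraging steel.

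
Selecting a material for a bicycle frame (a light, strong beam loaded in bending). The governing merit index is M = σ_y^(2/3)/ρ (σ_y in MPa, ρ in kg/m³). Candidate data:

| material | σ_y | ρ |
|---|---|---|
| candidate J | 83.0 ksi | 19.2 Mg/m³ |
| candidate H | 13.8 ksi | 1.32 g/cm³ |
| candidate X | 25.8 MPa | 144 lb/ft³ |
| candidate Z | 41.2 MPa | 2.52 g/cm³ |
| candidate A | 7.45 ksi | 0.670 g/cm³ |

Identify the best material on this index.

In SI units:
  candidate J: σ_y = 572.3 MPa, ρ = 19200 kg/m³
  candidate H: σ_y = 95.15 MPa, ρ = 1320 kg/m³
  candidate X: σ_y = 25.80 MPa, ρ = 2307 kg/m³
  candidate Z: σ_y = 41.20 MPa, ρ = 2520 kg/m³
  candidate A: σ_y = 51.37 MPa, ρ = 670.0 kg/m³
  candidate A: M = 20.6×10⁻³
  candidate H: M = 15.8×10⁻³
  candidate Z: M = 4.73×10⁻³
  candidate X: M = 3.79×10⁻³
  candidate J: M = 3.59×10⁻³
Candidate A ranks first.

candidate A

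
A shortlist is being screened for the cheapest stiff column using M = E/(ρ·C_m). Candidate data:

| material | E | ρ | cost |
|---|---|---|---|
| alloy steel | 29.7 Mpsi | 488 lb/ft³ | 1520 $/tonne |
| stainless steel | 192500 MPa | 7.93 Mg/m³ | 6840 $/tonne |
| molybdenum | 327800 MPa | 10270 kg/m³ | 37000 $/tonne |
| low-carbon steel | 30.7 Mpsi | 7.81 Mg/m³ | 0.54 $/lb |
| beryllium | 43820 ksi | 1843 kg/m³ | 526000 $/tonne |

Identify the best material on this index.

low-carbon steel

After converting to SI:
  alloy steel: E = 204.8 GPa, ρ = 7817 kg/m³, cost = 1.520 $/kg
  stainless steel: E = 192.5 GPa, ρ = 7930 kg/m³, cost = 6.840 $/kg
  molybdenum: E = 327.8 GPa, ρ = 10270 kg/m³, cost = 37.00 $/kg
  low-carbon steel: E = 211.7 GPa, ρ = 7810 kg/m³, cost = 1.190 $/kg
  beryllium: E = 302.1 GPa, ρ = 1843 kg/m³, cost = 526.0 $/kg
  low-carbon steel: M = 22.8 MN·m per $
  alloy steel: M = 17.2 MN·m per $
  stainless steel: M = 3.55 MN·m per $
  molybdenum: M = 0.863 MN·m per $
  beryllium: M = 0.312 MN·m per $
Low-carbon steel ranks first.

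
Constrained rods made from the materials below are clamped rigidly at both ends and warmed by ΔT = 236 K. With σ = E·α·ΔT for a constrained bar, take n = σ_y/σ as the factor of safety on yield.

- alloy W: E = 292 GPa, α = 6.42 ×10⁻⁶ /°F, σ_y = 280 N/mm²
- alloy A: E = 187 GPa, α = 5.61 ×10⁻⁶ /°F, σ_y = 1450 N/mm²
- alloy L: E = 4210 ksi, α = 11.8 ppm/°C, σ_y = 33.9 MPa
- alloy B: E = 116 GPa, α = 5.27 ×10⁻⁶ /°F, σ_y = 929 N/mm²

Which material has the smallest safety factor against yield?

Per material, after unit conversion:
  alloy W: E = 292.0, α = 11.6, σ_y = 280.0 → σ = 796 MPa, n = 0.352
  alloy A: E = 187.0, α = 10.1, σ_y = 1450 → σ = 446 MPa, n = 3.25
  alloy L: E = 29.03, α = 11.8, σ_y = 33.90 → σ = 80.8 MPa, n = 0.419
  alloy B: E = 116.0, α = 9.49, σ_y = 929.0 → σ = 260 MPa, n = 3.58
Alloy W has the lowest safety factor, n = 0.352.

alloy W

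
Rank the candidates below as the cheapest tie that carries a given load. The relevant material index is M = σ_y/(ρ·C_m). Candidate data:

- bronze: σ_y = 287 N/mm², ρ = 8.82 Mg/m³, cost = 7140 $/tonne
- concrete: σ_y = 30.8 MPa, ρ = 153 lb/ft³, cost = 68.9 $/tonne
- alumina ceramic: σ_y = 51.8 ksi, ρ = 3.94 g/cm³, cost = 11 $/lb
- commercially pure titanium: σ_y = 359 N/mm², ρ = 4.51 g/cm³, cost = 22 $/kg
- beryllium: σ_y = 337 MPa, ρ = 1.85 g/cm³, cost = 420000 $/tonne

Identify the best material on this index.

concrete

In SI units:
  bronze: σ_y = 287.0 MPa, ρ = 8820 kg/m³, cost = 7.140 $/kg
  concrete: σ_y = 30.80 MPa, ρ = 2451 kg/m³, cost = 0.06890 $/kg
  alumina ceramic: σ_y = 357.1 MPa, ρ = 3940 kg/m³, cost = 24.25 $/kg
  commercially pure titanium: σ_y = 359.0 MPa, ρ = 4510 kg/m³, cost = 22.00 $/kg
  beryllium: σ_y = 337.0 MPa, ρ = 1850 kg/m³, cost = 420.0 $/kg
  concrete: M = 182 kN·m per $
  bronze: M = 4.56 kN·m per $
  alumina ceramic: M = 3.74 kN·m per $
  commercially pure titanium: M = 3.62 kN·m per $
  beryllium: M = 0.434 kN·m per $
Concrete ranks first.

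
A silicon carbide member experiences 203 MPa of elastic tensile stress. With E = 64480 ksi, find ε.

4.57×10⁻⁴

E = 64480 ksi = 444.6 GPa = 444600 MPa.
ε = σ/E = 203 / 444600 = 4.57×10⁻⁴.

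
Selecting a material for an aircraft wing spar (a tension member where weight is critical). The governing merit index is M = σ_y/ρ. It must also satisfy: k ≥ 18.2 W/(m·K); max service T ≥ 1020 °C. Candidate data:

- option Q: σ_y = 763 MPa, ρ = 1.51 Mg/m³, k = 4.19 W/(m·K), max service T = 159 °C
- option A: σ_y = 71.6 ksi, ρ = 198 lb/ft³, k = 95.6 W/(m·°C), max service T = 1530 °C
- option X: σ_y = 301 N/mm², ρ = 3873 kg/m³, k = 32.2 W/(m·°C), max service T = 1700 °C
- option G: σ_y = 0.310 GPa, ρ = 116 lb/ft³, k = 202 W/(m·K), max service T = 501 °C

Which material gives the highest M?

Screen on constraints: k ≥ 18.2 W/(m·K); max service T ≥ 1020 °C. Survivors: option A, option X.
Normalizing units and computing the index:
  option A: σ_y = 493.7 MPa, ρ = 3172 kg/m³
  option X: σ_y = 301.0 MPa, ρ = 3873 kg/m³
  option A: M = 156 kN·m/kg
  option X: M = 77.7 kN·m/kg
Highest index: option A.

option A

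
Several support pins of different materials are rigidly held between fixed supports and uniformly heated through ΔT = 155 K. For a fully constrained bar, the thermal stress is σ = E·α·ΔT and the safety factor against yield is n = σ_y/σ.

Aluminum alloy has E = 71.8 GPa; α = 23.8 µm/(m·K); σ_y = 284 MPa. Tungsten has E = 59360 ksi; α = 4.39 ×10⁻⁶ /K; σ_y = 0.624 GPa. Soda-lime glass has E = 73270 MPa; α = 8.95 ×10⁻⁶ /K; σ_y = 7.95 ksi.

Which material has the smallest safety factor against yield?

soda-lime glass

Converting E to GPa, α to ×10⁻⁶/K, σ_y to MPa, then σ and n for each:
  aluminum alloy: E = 71.80, α = 23.8, σ_y = 284.0 → σ = 265 MPa, n = 1.07
  tungsten: E = 409.3, α = 4.39, σ_y = 624.0 → σ = 278 MPa, n = 2.24
  soda-lime glass: E = 73.27, α = 8.95, σ_y = 54.81 → σ = 102 MPa, n = 0.539
The minimum is soda-lime glass at n = 0.539.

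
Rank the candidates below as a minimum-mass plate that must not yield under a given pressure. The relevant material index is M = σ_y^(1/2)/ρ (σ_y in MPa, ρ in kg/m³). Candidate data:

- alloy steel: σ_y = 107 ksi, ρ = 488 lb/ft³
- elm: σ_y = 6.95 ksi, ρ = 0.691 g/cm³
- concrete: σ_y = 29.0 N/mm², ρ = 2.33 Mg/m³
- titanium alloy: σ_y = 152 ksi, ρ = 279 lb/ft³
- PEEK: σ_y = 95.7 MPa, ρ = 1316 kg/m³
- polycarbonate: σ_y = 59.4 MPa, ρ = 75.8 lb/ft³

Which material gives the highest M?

elm

Putting every candidate on a common basis:
  alloy steel: σ_y = 737.7 MPa, ρ = 7817 kg/m³
  elm: σ_y = 47.92 MPa, ρ = 691.0 kg/m³
  concrete: σ_y = 29.00 MPa, ρ = 2330 kg/m³
  titanium alloy: σ_y = 1048 MPa, ρ = 4469 kg/m³
  PEEK: σ_y = 95.70 MPa, ρ = 1316 kg/m³
  polycarbonate: σ_y = 59.40 MPa, ρ = 1214 kg/m³
  elm: M = 10.0×10⁻³
  PEEK: M = 7.43×10⁻³
  titanium alloy: M = 7.24×10⁻³
  polycarbonate: M = 6.35×10⁻³
  alloy steel: M = 3.47×10⁻³
  concrete: M = 2.31×10⁻³
Highest index: elm.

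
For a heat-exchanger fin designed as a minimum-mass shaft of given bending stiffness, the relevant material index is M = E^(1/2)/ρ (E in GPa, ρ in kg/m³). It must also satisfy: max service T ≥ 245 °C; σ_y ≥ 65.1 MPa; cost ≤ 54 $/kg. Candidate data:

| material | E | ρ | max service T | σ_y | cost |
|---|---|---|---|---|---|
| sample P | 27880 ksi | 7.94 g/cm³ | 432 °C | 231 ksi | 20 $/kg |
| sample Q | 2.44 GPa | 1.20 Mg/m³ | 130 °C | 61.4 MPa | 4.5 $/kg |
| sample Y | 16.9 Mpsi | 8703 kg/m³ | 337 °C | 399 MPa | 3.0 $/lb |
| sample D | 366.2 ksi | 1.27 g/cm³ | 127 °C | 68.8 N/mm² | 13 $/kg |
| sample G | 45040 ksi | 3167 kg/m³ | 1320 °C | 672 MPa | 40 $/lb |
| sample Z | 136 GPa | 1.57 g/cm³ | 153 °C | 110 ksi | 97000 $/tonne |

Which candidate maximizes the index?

Screen on constraints: max service T ≥ 245 °C; σ_y ≥ 65.1 MPa; cost ≤ 54 $/kg. Survivors: sample P, sample Y.
In SI units:
  sample P: E = 192.2 GPa, ρ = 7940 kg/m³
  sample Y: E = 116.5 GPa, ρ = 8703 kg/m³
  sample P: M = 1.75×10⁻³
  sample Y: M = 1.24×10⁻³
Sample P has the largest M.

sample P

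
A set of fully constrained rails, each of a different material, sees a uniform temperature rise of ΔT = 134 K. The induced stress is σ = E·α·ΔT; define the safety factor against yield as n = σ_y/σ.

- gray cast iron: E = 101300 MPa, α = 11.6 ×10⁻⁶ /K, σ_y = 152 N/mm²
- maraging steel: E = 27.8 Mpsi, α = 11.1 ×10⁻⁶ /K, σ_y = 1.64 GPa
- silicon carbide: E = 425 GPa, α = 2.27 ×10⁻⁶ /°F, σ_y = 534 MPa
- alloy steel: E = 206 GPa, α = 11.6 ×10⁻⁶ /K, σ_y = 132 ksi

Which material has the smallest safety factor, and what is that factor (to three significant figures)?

Per material, after unit conversion:
  gray cast iron: E = 101.3, α = 11.6, σ_y = 152.0 → σ = 157 MPa, n = 0.965
  maraging steel: E = 191.7, α = 11.1, σ_y = 1640 → σ = 285 MPa, n = 5.75
  silicon carbide: E = 425.0, α = 4.09, σ_y = 534.0 → σ = 233 MPa, n = 2.29
  alloy steel: E = 206.0, α = 11.6, σ_y = 910.1 → σ = 320 MPa, n = 2.84
The minimum is gray cast iron at n = 0.965.

gray cast iron, n = 0.965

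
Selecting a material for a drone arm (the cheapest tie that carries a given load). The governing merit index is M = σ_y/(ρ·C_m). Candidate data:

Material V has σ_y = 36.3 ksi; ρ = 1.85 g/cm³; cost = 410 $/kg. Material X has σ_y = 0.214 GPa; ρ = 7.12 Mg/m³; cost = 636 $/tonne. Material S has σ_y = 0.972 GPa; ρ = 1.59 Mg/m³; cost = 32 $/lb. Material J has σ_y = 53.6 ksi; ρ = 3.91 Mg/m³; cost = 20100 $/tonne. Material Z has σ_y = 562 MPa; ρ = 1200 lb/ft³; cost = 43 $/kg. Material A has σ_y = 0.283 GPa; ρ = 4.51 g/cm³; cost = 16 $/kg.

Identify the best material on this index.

material X

Putting every candidate on a common basis:
  material V: σ_y = 250.3 MPa, ρ = 1850 kg/m³, cost = 410.0 $/kg
  material X: σ_y = 214.0 MPa, ρ = 7120 kg/m³, cost = 0.6360 $/kg
  material S: σ_y = 972.0 MPa, ρ = 1590 kg/m³, cost = 70.55 $/kg
  material J: σ_y = 369.6 MPa, ρ = 3910 kg/m³, cost = 20.10 $/kg
  material Z: σ_y = 562.0 MPa, ρ = 19220 kg/m³, cost = 43.00 $/kg
  material A: σ_y = 283.0 MPa, ρ = 4510 kg/m³, cost = 16.00 $/kg
  material X: M = 47.3 kN·m per $
  material S: M = 8.67 kN·m per $
  material J: M = 4.70 kN·m per $
  material A: M = 3.92 kN·m per $
  material Z: M = 0.680 kN·m per $
  material V: M = 0.330 kN·m per $
The maximum is for material X.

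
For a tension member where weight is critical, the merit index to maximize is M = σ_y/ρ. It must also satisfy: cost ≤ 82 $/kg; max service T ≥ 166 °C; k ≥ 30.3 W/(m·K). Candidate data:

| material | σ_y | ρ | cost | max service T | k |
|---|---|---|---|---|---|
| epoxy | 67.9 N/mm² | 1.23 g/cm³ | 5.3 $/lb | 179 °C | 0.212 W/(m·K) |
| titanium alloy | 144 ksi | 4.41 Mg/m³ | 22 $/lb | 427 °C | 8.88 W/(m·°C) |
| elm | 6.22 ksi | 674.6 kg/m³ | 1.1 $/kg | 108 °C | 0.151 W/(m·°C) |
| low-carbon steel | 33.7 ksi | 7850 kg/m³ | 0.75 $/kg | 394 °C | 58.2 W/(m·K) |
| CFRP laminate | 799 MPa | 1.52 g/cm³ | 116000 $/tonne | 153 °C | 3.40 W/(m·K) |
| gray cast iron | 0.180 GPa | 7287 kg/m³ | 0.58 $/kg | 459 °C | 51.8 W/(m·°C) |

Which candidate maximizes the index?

Screen on constraints: cost ≤ 82 $/kg; max service T ≥ 166 °C; k ≥ 30.3 W/(m·K). Survivors: low-carbon steel, gray cast iron.
Convert each candidate to consistent units, then evaluate M:
  low-carbon steel: σ_y = 232.4 MPa, ρ = 7850 kg/m³
  gray cast iron: σ_y = 180.0 MPa, ρ = 7287 kg/m³
  low-carbon steel: M = 29.6 kN·m/kg
  gray cast iron: M = 24.7 kN·m/kg
Highest index: low-carbon steel.

low-carbon steel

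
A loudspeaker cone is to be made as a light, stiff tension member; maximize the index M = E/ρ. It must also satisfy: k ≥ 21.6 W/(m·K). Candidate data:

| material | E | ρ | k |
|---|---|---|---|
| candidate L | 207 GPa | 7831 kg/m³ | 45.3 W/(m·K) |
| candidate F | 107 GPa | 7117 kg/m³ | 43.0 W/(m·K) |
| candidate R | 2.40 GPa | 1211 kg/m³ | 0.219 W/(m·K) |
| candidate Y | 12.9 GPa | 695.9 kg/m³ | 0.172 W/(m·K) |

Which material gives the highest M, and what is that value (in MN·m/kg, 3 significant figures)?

Screen on constraints: k ≥ 21.6 W/(m·K). Survivors: candidate L, candidate F.
Per-candidate index values:
  candidate L: M = 26.4 MN·m/kg
  candidate F: M = 15.0 MN·m/kg
The maximum is for candidate L.

candidate L, M = 26.4 MN·m/kg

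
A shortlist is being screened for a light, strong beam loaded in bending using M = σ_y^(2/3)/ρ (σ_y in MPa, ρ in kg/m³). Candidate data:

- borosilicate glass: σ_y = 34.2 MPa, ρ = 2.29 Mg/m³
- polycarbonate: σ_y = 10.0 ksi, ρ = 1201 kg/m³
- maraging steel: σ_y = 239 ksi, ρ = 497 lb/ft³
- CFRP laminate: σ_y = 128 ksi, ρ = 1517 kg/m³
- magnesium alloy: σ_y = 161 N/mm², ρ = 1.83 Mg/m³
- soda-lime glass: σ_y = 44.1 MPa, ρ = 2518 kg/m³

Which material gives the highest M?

Convert each candidate to consistent units, then evaluate M:
  borosilicate glass: σ_y = 34.20 MPa, ρ = 2290 kg/m³
  polycarbonate: σ_y = 68.95 MPa, ρ = 1201 kg/m³
  maraging steel: σ_y = 1648 MPa, ρ = 7961 kg/m³
  CFRP laminate: σ_y = 882.5 MPa, ρ = 1517 kg/m³
  magnesium alloy: σ_y = 161.0 MPa, ρ = 1830 kg/m³
  soda-lime glass: σ_y = 44.10 MPa, ρ = 2518 kg/m³
  CFRP laminate: M = 60.7×10⁻³
  maraging steel: M = 17.5×10⁻³
  magnesium alloy: M = 16.2×10⁻³
  polycarbonate: M = 14.0×10⁻³
  soda-lime glass: M = 4.96×10⁻³
  borosilicate glass: M = 4.60×10⁻³
Highest index: CFRP laminate.

CFRP laminate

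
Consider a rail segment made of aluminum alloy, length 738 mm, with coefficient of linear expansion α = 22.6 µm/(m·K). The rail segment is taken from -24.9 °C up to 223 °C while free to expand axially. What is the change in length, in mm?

4.13 mm

ΔT = 223 − (-24.9) = 247.9 K.
ΔL = α·L₀·ΔT = 22.6×10⁻⁶ × 738 mm × 247.9 K = 4.13 mm.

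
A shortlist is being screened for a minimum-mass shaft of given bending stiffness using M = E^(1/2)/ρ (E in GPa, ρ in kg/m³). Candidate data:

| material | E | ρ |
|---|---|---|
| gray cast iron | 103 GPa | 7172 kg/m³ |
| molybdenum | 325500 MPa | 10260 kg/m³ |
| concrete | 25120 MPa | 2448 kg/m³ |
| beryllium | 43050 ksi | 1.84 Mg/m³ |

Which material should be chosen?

beryllium

In SI units:
  gray cast iron: E = 103.0 GPa, ρ = 7172 kg/m³
  molybdenum: E = 325.5 GPa, ρ = 10260 kg/m³
  concrete: E = 25.12 GPa, ρ = 2448 kg/m³
  beryllium: E = 296.8 GPa, ρ = 1840 kg/m³
  beryllium: M = 9.36×10⁻³
  concrete: M = 2.05×10⁻³
  molybdenum: M = 1.76×10⁻³
  gray cast iron: M = 1.42×10⁻³
Beryllium ranks first.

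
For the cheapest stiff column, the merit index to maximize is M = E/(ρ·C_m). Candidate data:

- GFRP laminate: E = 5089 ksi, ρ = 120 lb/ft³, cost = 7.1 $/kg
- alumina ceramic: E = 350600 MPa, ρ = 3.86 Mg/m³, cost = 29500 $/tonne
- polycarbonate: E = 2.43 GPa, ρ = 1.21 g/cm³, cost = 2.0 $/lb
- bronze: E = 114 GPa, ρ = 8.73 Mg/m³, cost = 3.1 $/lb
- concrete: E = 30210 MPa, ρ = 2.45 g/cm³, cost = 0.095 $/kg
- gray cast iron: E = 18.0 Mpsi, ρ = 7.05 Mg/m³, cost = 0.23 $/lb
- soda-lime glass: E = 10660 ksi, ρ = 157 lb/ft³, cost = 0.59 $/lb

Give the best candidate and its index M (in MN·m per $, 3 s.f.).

Convert each candidate to consistent units, then evaluate M:
  GFRP laminate: E = 35.09 GPa, ρ = 1922 kg/m³, cost = 7.100 $/kg
  alumina ceramic: E = 350.6 GPa, ρ = 3860 kg/m³, cost = 29.50 $/kg
  polycarbonate: E = 2.430 GPa, ρ = 1210 kg/m³, cost = 4.409 $/kg
  bronze: E = 114.0 GPa, ρ = 8730 kg/m³, cost = 6.834 $/kg
  concrete: E = 30.21 GPa, ρ = 2450 kg/m³, cost = 0.09500 $/kg
  gray cast iron: E = 124.1 GPa, ρ = 7050 kg/m³, cost = 0.5071 $/kg
  soda-lime glass: E = 73.50 GPa, ρ = 2515 kg/m³, cost = 1.301 $/kg
  concrete: M = 130 MN·m per $
  gray cast iron: M = 34.7 MN·m per $
  soda-lime glass: M = 22.5 MN·m per $
  alumina ceramic: M = 3.08 MN·m per $
  GFRP laminate: M = 2.57 MN·m per $
  bronze: M = 1.91 MN·m per $
  polycarbonate: M = 0.455 MN·m per $
The maximum is for concrete.

concrete, M = 130 MN·m per $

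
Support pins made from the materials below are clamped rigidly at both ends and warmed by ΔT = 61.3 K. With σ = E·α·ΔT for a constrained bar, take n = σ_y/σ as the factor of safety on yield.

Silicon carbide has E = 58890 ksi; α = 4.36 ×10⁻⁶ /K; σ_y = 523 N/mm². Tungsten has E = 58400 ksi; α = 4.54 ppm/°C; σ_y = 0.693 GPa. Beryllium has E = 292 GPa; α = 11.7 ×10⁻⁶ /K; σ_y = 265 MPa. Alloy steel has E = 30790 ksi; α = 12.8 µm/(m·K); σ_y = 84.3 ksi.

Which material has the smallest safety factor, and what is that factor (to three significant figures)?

beryllium, n = 1.27

Converting E to GPa, α to ×10⁻⁶/K, σ_y to MPa, then σ and n for each:
  silicon carbide: E = 406.0, α = 4.36, σ_y = 523.0 → σ = 109 MPa, n = 4.82
  tungsten: E = 402.7, α = 4.54, σ_y = 693.0 → σ = 112 MPa, n = 6.18
  beryllium: E = 292.0, α = 11.7, σ_y = 265.0 → σ = 209 MPa, n = 1.27
  alloy steel: E = 212.3, α = 12.8, σ_y = 581.2 → σ = 167 MPa, n = 3.49
The minimum is beryllium at n = 1.27.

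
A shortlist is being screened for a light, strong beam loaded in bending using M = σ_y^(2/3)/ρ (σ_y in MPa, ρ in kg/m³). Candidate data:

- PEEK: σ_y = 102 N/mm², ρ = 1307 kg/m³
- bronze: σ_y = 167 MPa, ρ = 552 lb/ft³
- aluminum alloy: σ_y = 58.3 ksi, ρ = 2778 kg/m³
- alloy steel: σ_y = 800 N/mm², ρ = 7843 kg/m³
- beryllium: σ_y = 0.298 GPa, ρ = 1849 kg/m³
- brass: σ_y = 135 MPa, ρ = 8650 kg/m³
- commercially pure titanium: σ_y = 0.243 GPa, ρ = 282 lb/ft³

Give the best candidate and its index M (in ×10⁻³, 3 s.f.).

In SI units:
  PEEK: σ_y = 102.0 MPa, ρ = 1307 kg/m³
  bronze: σ_y = 167.0 MPa, ρ = 8842 kg/m³
  aluminum alloy: σ_y = 402.0 MPa, ρ = 2778 kg/m³
  alloy steel: σ_y = 800.0 MPa, ρ = 7843 kg/m³
  beryllium: σ_y = 298.0 MPa, ρ = 1849 kg/m³
  brass: σ_y = 135.0 MPa, ρ = 8650 kg/m³
  commercially pure titanium: σ_y = 243.0 MPa, ρ = 4517 kg/m³
  beryllium: M = 24.1×10⁻³
  aluminum alloy: M = 19.6×10⁻³
  PEEK: M = 16.7×10⁻³
  alloy steel: M = 11.0×10⁻³
  commercially pure titanium: M = 8.62×10⁻³
  bronze: M = 3.43×10⁻³
  brass: M = 3.04×10⁻³
Beryllium ranks first.

beryllium, M = 24.1×10⁻³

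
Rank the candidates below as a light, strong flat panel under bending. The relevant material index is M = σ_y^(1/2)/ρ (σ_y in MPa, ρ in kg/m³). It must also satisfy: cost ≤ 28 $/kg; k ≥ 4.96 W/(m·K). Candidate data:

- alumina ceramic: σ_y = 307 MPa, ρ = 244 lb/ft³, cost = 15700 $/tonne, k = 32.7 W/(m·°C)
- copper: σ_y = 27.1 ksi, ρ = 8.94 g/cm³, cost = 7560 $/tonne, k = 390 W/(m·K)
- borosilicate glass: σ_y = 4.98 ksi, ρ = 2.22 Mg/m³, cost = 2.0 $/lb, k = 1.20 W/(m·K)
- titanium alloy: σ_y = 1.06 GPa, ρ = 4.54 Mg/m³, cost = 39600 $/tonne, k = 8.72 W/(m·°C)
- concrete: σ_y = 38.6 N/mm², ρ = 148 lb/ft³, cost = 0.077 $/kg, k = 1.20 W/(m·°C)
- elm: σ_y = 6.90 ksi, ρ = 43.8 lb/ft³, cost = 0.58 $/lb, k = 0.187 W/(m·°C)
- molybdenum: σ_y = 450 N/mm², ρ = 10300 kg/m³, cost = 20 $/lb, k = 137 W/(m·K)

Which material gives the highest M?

Screen on constraints: cost ≤ 28 $/kg; k ≥ 4.96 W/(m·K). Survivors: alumina ceramic, copper.
In SI units:
  alumina ceramic: σ_y = 307.0 MPa, ρ = 3909 kg/m³
  copper: σ_y = 186.8 MPa, ρ = 8940 kg/m³
  alumina ceramic: M = 4.48×10⁻³
  copper: M = 1.53×10⁻³
Alumina ceramic has the largest M.

alumina ceramic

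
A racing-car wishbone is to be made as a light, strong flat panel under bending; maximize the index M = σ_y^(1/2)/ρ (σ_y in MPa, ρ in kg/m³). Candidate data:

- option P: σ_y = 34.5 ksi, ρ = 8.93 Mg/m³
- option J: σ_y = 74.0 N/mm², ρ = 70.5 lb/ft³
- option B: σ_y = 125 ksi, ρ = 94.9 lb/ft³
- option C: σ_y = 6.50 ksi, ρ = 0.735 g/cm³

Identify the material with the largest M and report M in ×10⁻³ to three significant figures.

After converting to SI:
  option P: σ_y = 237.9 MPa, ρ = 8930 kg/m³
  option J: σ_y = 74.00 MPa, ρ = 1129 kg/m³
  option B: σ_y = 861.8 MPa, ρ = 1520 kg/m³
  option C: σ_y = 44.82 MPa, ρ = 735.0 kg/m³
  option B: M = 19.3×10⁻³
  option C: M = 9.11×10⁻³
  option J: M = 7.62×10⁻³
  option P: M = 1.73×10⁻³
Option B ranks first.

option B, M = 19.3×10⁻³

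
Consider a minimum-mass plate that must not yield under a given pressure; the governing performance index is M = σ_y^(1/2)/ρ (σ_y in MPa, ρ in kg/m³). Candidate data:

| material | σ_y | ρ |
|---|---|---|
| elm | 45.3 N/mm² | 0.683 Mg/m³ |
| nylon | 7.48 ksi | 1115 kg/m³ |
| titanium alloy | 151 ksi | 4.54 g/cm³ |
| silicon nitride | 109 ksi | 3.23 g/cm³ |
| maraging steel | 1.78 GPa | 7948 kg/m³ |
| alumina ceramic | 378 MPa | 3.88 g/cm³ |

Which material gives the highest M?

elm

Putting every candidate on a common basis:
  elm: σ_y = 45.30 MPa, ρ = 683.0 kg/m³
  nylon: σ_y = 51.57 MPa, ρ = 1115 kg/m³
  titanium alloy: σ_y = 1041 MPa, ρ = 4540 kg/m³
  silicon nitride: σ_y = 751.5 MPa, ρ = 3230 kg/m³
  maraging steel: σ_y = 1780 MPa, ρ = 7948 kg/m³
  alumina ceramic: σ_y = 378.0 MPa, ρ = 3880 kg/m³
  elm: M = 9.85×10⁻³
  silicon nitride: M = 8.49×10⁻³
  titanium alloy: M = 7.11×10⁻³
  nylon: M = 6.44×10⁻³
  maraging steel: M = 5.31×10⁻³
  alumina ceramic: M = 5.01×10⁻³
The maximum is for elm.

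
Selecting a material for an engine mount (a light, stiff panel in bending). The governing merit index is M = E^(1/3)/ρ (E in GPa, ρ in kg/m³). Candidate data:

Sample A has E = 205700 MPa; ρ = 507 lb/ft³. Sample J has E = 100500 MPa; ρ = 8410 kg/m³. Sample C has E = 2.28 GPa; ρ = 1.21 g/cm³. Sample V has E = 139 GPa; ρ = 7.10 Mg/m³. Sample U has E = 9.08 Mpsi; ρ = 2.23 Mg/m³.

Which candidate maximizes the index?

sample U

In SI units:
  sample A: E = 205.7 GPa, ρ = 8121 kg/m³
  sample J: E = 100.5 GPa, ρ = 8410 kg/m³
  sample C: E = 2.280 GPa, ρ = 1210 kg/m³
  sample V: E = 139.0 GPa, ρ = 7100 kg/m³
  sample U: E = 62.60 GPa, ρ = 2230 kg/m³
  sample U: M = 1.78×10⁻³
  sample C: M = 1.09×10⁻³
  sample V: M = 0.730×10⁻³
  sample A: M = 0.727×10⁻³
  sample J: M = 0.553×10⁻³
Sample U has the largest M.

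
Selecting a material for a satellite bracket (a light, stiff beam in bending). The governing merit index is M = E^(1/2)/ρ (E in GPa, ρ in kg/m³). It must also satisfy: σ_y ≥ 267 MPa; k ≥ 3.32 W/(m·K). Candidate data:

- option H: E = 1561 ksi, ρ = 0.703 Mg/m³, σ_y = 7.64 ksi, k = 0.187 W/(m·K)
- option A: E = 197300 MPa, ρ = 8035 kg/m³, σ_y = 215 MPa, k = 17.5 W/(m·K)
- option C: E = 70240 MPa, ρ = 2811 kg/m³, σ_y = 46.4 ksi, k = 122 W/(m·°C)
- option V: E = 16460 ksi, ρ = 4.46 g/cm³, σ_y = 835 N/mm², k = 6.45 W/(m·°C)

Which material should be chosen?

Screen on constraints: σ_y ≥ 267 MPa; k ≥ 3.32 W/(m·K). Survivors: option C, option V.
Normalizing units and computing the index:
  option C: E = 70.24 GPa, ρ = 2811 kg/m³
  option V: E = 113.5 GPa, ρ = 4460 kg/m³
  option C: M = 2.98×10⁻³
  option V: M = 2.39×10⁻³
The maximum is for option C.

option C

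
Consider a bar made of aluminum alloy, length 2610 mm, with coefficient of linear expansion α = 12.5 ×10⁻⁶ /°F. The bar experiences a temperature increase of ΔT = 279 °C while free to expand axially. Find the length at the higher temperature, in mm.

Convert α: 12.5×10⁻⁶/°F × (9/5) = 22.5×10⁻⁶/K.
ΔL = α·L₀·ΔT = 22.5×10⁻⁶ × 2610 mm × 279.0 K = 16.4 mm.
L = L₀ + ΔL = 2610 + 16.4 = 2626.4 mm.

2626.4 mm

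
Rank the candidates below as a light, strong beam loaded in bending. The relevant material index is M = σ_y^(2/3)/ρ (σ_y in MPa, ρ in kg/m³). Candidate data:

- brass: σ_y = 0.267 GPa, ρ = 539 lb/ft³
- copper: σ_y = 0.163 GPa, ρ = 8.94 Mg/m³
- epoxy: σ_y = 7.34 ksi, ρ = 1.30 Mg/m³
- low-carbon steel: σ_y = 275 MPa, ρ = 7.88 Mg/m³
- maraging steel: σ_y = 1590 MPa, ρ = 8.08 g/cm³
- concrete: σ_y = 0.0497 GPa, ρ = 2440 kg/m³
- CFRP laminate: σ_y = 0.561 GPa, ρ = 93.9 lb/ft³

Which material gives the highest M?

CFRP laminate

Normalizing units and computing the index:
  brass: σ_y = 267.0 MPa, ρ = 8634 kg/m³
  copper: σ_y = 163.0 MPa, ρ = 8940 kg/m³
  epoxy: σ_y = 50.61 MPa, ρ = 1300 kg/m³
  low-carbon steel: σ_y = 275.0 MPa, ρ = 7880 kg/m³
  maraging steel: σ_y = 1590 MPa, ρ = 8080 kg/m³
  concrete: σ_y = 49.70 MPa, ρ = 2440 kg/m³
  CFRP laminate: σ_y = 561.0 MPa, ρ = 1504 kg/m³
  CFRP laminate: M = 45.2×10⁻³
  maraging steel: M = 16.9×10⁻³
  epoxy: M = 10.5×10⁻³
  concrete: M = 5.54×10⁻³
  low-carbon steel: M = 5.37×10⁻³
  brass: M = 4.80×10⁻³
  copper: M = 3.34×10⁻³
CFRP laminate has the largest M.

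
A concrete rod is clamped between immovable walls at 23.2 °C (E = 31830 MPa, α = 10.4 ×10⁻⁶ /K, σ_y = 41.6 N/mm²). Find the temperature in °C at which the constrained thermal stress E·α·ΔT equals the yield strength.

149 °C

E = 31830 MPa = 31.83 GPa.
σ_y = 41.6 N/mm² = 41.60 MPa.
E·α·ΔT = 41.60 MPa ⇒ ΔT = 41.60 / (31.83×10³ × 10.4×10⁻⁶) = 125.7 K.
T = 23.2 + 125.7 = 148.9 °C.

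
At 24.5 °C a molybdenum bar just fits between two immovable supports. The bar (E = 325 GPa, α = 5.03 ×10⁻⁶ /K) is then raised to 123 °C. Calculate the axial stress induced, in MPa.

ΔT = 98.50 K. Constrained thermal stress σ = E·α·ΔT = 325.0×10³ MPa × 5.03×10⁻⁶ × 98.50 = 161 MPa (compressive).

161 MPa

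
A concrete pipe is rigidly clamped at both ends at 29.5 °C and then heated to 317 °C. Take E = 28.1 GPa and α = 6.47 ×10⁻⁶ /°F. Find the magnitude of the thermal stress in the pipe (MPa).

94.1 MPa

α = 6.47×10⁻⁶/°F × 9/5 = 11.6×10⁻⁶/K.
ΔT = 287.5 K. Constrained thermal stress σ = E·α·ΔT = 28.10×10³ MPa × 11.6×10⁻⁶ × 287.5 = 94.1 MPa (compressive).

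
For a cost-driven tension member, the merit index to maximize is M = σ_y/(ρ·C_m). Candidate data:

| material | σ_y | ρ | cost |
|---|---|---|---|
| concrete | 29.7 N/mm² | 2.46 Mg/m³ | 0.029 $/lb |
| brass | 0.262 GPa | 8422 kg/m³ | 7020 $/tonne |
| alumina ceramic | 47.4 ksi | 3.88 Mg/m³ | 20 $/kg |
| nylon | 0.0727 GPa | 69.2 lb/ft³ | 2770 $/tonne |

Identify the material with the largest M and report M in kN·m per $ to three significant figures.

After converting to SI:
  concrete: σ_y = 29.70 MPa, ρ = 2460 kg/m³, cost = 0.06393 $/kg
  brass: σ_y = 262.0 MPa, ρ = 8422 kg/m³, cost = 7.020 $/kg
  alumina ceramic: σ_y = 326.8 MPa, ρ = 3880 kg/m³, cost = 20.00 $/kg
  nylon: σ_y = 72.70 MPa, ρ = 1108 kg/m³, cost = 2.770 $/kg
  concrete: M = 189 kN·m per $
  nylon: M = 23.7 kN·m per $
  brass: M = 4.43 kN·m per $
  alumina ceramic: M = 4.21 kN·m per $
Concrete has the largest M.

concrete, M = 189 kN·m per $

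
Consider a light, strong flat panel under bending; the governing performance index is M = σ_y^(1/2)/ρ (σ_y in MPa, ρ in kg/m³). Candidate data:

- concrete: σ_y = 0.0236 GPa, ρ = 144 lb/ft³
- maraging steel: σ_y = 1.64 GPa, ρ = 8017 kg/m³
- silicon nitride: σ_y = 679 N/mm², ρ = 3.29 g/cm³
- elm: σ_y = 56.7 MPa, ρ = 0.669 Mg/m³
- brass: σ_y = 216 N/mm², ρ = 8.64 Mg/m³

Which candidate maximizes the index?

In SI units:
  concrete: σ_y = 23.60 MPa, ρ = 2307 kg/m³
  maraging steel: σ_y = 1640 MPa, ρ = 8017 kg/m³
  silicon nitride: σ_y = 679.0 MPa, ρ = 3290 kg/m³
  elm: σ_y = 56.70 MPa, ρ = 669.0 kg/m³
  brass: σ_y = 216.0 MPa, ρ = 8640 kg/m³
  elm: M = 11.3×10⁻³
  silicon nitride: M = 7.92×10⁻³
  maraging steel: M = 5.05×10⁻³
  concrete: M = 2.11×10⁻³
  brass: M = 1.70×10⁻³
Elm has the largest M.

elm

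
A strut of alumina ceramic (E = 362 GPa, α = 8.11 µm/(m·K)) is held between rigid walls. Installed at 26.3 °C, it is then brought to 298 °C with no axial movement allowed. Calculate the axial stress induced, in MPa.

798 MPa

ΔT = 271.7 K. Constrained thermal stress σ = E·α·ΔT = 362.0×10³ MPa × 8.11×10⁻⁶ × 271.7 = 798 MPa (compressive).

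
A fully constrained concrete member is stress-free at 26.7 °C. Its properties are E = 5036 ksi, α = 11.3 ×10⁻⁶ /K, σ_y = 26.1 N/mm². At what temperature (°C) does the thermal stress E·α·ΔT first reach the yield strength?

E = 5036 ksi = 34.72 GPa.
σ_y = 26.1 N/mm² = 26.10 MPa.
E·α·ΔT = 26.10 MPa ⇒ ΔT = 26.10 / (34.72×10³ × 11.3×10⁻⁶) = 66.52 K.
T = 26.7 + 66.52 = 93.22 °C.

93.2 °C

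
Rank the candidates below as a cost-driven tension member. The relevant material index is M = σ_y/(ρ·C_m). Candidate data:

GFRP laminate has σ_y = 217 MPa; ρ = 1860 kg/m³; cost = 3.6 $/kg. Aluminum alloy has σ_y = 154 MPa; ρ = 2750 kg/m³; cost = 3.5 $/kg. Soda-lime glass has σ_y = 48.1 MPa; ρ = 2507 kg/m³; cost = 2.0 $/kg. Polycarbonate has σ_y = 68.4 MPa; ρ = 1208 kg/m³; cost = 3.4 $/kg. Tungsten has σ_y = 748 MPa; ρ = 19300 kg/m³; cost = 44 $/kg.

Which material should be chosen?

Evaluate M for each candidate:
  GFRP laminate: M = 32.4 kN·m per $
  polycarbonate: M = 16.7 kN·m per $
  aluminum alloy: M = 16.0 kN·m per $
  soda-lime glass: M = 9.59 kN·m per $
  tungsten: M = 0.881 kN·m per $
GFRP laminate ranks first.

GFRP laminate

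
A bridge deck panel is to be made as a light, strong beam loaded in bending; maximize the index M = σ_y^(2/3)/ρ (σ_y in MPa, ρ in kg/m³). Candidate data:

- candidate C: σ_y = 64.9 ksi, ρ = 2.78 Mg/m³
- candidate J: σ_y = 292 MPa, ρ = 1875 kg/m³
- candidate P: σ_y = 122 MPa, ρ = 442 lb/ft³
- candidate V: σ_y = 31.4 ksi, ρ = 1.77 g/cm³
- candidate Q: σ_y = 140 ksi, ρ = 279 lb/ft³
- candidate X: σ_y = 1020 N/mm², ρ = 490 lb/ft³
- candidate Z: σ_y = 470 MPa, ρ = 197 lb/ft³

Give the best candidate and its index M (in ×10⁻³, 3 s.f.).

candidate J, M = 23.5×10⁻³

Putting every candidate on a common basis:
  candidate C: σ_y = 447.5 MPa, ρ = 2780 kg/m³
  candidate J: σ_y = 292.0 MPa, ρ = 1875 kg/m³
  candidate P: σ_y = 122.0 MPa, ρ = 7080 kg/m³
  candidate V: σ_y = 216.5 MPa, ρ = 1770 kg/m³
  candidate Q: σ_y = 965.3 MPa, ρ = 4469 kg/m³
  candidate X: σ_y = 1020 MPa, ρ = 7849 kg/m³
  candidate Z: σ_y = 470.0 MPa, ρ = 3156 kg/m³
  candidate J: M = 23.5×10⁻³
  candidate Q: M = 21.9×10⁻³
  candidate C: M = 21.0×10⁻³
  candidate V: M = 20.4×10⁻³
  candidate Z: M = 19.2×10⁻³
  candidate X: M = 12.9×10⁻³
  candidate P: M = 3.47×10⁻³
Candidate J has the largest M.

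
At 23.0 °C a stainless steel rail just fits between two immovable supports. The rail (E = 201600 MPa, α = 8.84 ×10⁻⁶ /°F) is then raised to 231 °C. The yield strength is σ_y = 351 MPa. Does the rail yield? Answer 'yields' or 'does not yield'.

yields

E = 201600 MPa = 201.6 GPa.
α = 8.84×10⁻⁶/°F × 9/5 = 15.9×10⁻⁶/K.
ΔT = 208.0 K. Constrained thermal stress σ = E·α·ΔT = 201.6×10³ MPa × 15.9×10⁻⁶ × 208.0 = 667 MPa (compressive).
Compare to σ_y = 351 MPa: σ ≥ σ_y, so it yields.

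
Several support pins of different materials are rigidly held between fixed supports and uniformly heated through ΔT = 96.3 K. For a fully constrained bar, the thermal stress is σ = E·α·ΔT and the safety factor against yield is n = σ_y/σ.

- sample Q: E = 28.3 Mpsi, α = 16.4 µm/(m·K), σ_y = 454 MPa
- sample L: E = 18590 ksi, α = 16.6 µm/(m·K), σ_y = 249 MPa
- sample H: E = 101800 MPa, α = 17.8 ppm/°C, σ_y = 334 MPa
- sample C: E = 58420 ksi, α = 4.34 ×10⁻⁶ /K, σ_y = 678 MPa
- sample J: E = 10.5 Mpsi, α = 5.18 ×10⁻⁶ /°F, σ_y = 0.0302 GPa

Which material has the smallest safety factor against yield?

In consistent units (E in GPa, α in ×10⁻⁶/K, σ_y in MPa):
  sample Q: E = 195.1, α = 16.4, σ_y = 454.0 → σ = 308 MPa, n = 1.47
  sample L: E = 128.2, α = 16.6, σ_y = 249.0 → σ = 205 MPa, n = 1.22
  sample H: E = 101.8, α = 17.8, σ_y = 334.0 → σ = 174 MPa, n = 1.91
  sample C: E = 402.8, α = 4.34, σ_y = 678.0 → σ = 168 MPa, n = 4.03
  sample J: E = 72.39, α = 9.32, σ_y = 30.20 → σ = 65.0 MPa, n = 0.465
Sample J has the lowest safety factor, n = 0.465.

sample J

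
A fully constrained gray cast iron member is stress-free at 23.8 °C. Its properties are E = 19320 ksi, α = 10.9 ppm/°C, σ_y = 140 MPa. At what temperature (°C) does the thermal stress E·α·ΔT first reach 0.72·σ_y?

E = 19320 ksi = 133.2 GPa.
E·α·ΔT = 100.8 MPa ⇒ ΔT = 100.8 / (133.2×10³ × 10.9×10⁻⁶) = 69.42 K.
T = 23.8 + 69.42 = 93.22 °C.

93.2 °C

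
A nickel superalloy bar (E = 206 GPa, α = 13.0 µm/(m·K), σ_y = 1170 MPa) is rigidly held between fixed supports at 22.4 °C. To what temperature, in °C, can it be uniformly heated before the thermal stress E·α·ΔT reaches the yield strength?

459 °C

E·α·ΔT = 1170 MPa ⇒ ΔT = 1170 / (206.0×10³ × 13.0×10⁻⁶) = 436.9 K.
T = 22.4 + 436.9 = 459.3 °C.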